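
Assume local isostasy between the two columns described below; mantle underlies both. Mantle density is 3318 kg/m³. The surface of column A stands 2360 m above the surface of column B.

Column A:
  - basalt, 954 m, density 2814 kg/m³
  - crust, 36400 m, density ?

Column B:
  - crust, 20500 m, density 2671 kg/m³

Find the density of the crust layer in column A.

Take the compensation level at the base of the deeper column (depth z_c below the surface of column A) and equate Σ ρ_i t_i down to z_c; mantle fills any gap and the z_c terms cancel.
Column A: 954×2814 + 36400×ρ + (z_c − 37354)×3318
Column B: 2360×0 + 20500×2671 + (z_c − 2360 − 20500)×3318
The z_c×3318 term appears on both sides and cancels. Collect the known terms of each column as K = Σ(ρt)_known − 3318 × (depth of known layers): K_A = 2684556 − 3318×37354 = −121256016; K_B = 54755500 − 3318×(2360 + 20500) = −21093980.
Balance: K_A + 36400×ρ = K_B, so ρ = (K_B − K_A)/36400 = 100162000/36400 = 2750 kg/m³.

2750 kg/m³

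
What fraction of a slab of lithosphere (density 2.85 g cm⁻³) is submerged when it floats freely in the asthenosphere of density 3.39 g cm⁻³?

0.841

Submerged fraction = ρ_obj/ρ_fluid = 2.85/3.39 = 0.841.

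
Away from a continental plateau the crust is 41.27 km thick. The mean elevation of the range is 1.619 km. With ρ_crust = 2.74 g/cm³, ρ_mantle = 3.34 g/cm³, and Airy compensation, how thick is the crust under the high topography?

Root depth r = h ρ_c / (ρ_m − ρ_c) = 1.619 km × 2.74 / 0.6 = 7.393 km.
Total thickness = T + h + r = 41.27 km + 1.619 km + 7.393 km = 50.3 km.

50.3 km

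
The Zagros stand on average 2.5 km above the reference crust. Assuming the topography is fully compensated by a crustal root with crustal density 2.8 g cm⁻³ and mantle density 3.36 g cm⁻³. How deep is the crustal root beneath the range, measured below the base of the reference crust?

12.5 km

Balancing pressure at the compensation depth: the weight of the topography is balanced by the buoyancy of the root, ρ_c h = (ρ_m − ρ_c) r.
r = h · ρ_c / (ρ_m − ρ_c) = 2.5 km × 2.8 / (3.36 − 2.8) = 12.5 km.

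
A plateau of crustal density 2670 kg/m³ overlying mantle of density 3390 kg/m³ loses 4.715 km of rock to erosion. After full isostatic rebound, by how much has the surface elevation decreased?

1 km

Rebound u = e ρ_c/ρ_m = 4.715 km × 2670/3390 = 3.714 km.
Net surface drop = e − u = 4.715 km − 3.714 km = e (ρ_m − ρ_c)/ρ_m = 1 km.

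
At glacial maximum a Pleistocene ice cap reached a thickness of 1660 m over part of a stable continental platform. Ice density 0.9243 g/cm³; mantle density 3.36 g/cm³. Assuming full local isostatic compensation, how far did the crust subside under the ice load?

457 m

Equating mass per unit area of the two columns: the ice load ρ_ice t is balanced by mantle displaced below, ρ_m s.
s = t ρ_ice / ρ_m = 1660 m × 0.9243/3.36 = 457 m.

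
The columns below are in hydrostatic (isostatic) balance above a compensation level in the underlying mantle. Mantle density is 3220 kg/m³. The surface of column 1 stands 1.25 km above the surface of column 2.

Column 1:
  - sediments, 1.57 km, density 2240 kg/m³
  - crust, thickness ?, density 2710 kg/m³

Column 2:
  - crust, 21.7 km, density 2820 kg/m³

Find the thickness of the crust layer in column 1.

Take the compensation level at the base of the deeper column (depth z_c below the surface of column 1) and equate Σ ρ_i t_i down to z_c; mantle fills any gap and the z_c terms cancel.
Column 1: 1.57×2240 + x×2710 + (z_c − 1.57 − x)×3220
Column 2: 1.25×0 + 21.7×2820 + (z_c − 1.25 − 21.7)×3220
The z_c×3220 term appears on both sides and cancels. Collect the known terms of each column as K = Σ(ρt)_known − 3220 × (depth of known layers): K_1 = 3516.8 − 3220×1.57 = −1538.6; K_2 = 61194 − 3220×(1.25 + 21.7) = −12705.
Balance: K_1 − x×(3220 − 2710) = K_2, so x = (K_1 − K_2)/(3220 − 2710) = 11166.4/510 = 21.9 km.

21.9 km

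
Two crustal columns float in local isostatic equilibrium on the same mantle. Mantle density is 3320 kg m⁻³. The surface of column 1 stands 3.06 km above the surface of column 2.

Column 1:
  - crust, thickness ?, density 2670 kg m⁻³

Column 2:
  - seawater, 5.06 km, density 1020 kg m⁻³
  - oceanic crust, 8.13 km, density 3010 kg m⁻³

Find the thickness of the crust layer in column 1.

37.4 km

Take the compensation level at the base of the deeper column (depth z_c below the surface of column 1) and equate Σ ρ_i t_i down to z_c; mantle fills any gap and the z_c terms cancel.
Column 1: x×2670 + (z_c − 0 − x)×3320
Column 2: 3.06×0 + 5.06×1020 + 8.13×3010 + (z_c − 3.06 − 13.19)×3320
The z_c×3320 term appears on both sides and cancels. Collect the known terms of each column as K = Σ(ρt)_known − 3320 × (depth of known layers): K_1 = 0 − 3320×0 = 0; K_2 = 29632.5 − 3320×(3.06 + 13.19) = −24317.5.
Balance: K_1 − x×(3320 − 2670) = K_2, so x = (K_1 − K_2)/(3320 − 2670) = 24317.5/650 = 37.4 km.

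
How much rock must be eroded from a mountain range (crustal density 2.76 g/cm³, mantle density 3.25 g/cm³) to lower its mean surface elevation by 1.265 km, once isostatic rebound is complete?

Net drop Δ = e − u = e − e ρ_c/ρ_m = e (ρ_m − ρ_c)/ρ_m.
e = Δ ρ_m/(ρ_m − ρ_c) = 1.265 km × 3.25/0.49 = 8.39 km.

8.39 km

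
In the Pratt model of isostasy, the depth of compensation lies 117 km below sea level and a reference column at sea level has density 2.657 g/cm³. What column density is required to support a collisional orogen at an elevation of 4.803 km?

Pratt balance: ρ_ref D = ρ (D + h).
ρ = ρ_ref D/(D + h) = 2.657 × 117 km/(117 km + 4.803 km) = 2.55 g/cm³.

2.55 g/cm³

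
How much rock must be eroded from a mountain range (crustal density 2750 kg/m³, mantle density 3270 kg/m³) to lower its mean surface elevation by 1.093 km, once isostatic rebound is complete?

6.87 km

Net drop Δ = e − u = e − e ρ_c/ρ_m = e (ρ_m − ρ_c)/ρ_m.
e = Δ ρ_m/(ρ_m − ρ_c) = 1.093 km × 3270/520 = 6.87 km.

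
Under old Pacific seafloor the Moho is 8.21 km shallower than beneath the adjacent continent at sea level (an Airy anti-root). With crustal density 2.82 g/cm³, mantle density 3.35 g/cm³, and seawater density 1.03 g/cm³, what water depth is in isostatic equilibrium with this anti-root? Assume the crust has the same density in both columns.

2.43 km

Replacing a thickness d of crust by seawater at the top must be balanced by replacing crust with mantle at the base: d (ρ_c − ρ_w) = a (ρ_m − ρ_c).
d = a (ρ_m − ρ_c)/(ρ_c − ρ_w) = 8.21 km × 0.53/1.79 = 2.43 km.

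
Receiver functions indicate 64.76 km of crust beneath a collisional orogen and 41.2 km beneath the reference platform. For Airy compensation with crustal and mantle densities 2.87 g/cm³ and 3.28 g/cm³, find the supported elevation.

2.95 km

Excess crust Δ = 64.76 km − 41.2 km = 23.56 km, split between elevation h and root r with h + r = Δ.
Airy balance ρ_c h = (ρ_m − ρ_c) r gives r = h ρ_c/(ρ_m − ρ_c), so h (1 + ρ_c/(ρ_m − ρ_c)) = Δ, i.e. h = Δ (ρ_m − ρ_c)/ρ_m.
h = 23.56 km × 0.41/3.28 = 2.95 km.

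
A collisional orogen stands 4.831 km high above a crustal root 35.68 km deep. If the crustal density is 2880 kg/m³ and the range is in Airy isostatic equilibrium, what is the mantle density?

3270 kg/m³

Airy balance: ρ_c h = (ρ_m − ρ_c) r → ρ_m = ρ_c (1 + h/r).
ρ_m = 2880 × (1 + 4.831 km/35.68 km) = 3270 kg/m³.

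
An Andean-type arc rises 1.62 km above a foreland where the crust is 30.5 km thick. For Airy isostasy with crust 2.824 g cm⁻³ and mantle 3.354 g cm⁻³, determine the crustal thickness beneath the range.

Root depth r = h ρ_c / (ρ_m − ρ_c) = 1.62 km × 2.824 / 0.53 = 8.632 km.
Total thickness = T + h + r = 30.5 km + 1.62 km + 8.632 km = 40.8 km.

40.8 km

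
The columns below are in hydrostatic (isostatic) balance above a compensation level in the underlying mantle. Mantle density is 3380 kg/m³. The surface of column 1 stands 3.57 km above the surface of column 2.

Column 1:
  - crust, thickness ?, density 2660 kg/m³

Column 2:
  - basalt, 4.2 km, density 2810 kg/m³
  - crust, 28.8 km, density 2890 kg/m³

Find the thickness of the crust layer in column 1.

39.7 km

Take the compensation level at the base of the deeper column (depth z_c below the surface of column 1) and equate Σ ρ_i t_i down to z_c; mantle fills any gap and the z_c terms cancel.
Column 1: x×2660 + (z_c − 0 − x)×3380
Column 2: 3.57×0 + 4.2×2810 + 28.8×2890 + (z_c − 3.57 − 33)×3380
The z_c×3380 term appears on both sides and cancels. Collect the known terms of each column as K = Σ(ρt)_known − 3380 × (depth of known layers): K_1 = 0 − 3380×0 = 0; K_2 = 95034 − 3380×(3.57 + 33) = −28572.6.
Balance: K_1 − x×(3380 − 2660) = K_2, so x = (K_1 − K_2)/(3380 − 2660) = 28572.6/720 = 39.7 km.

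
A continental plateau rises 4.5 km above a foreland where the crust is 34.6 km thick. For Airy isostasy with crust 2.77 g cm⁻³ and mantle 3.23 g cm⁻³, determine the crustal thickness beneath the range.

66.2 km

Root depth r = h ρ_c / (ρ_m − ρ_c) = 4.5 km × 2.77 / 0.46 = 27.1 km.
Total thickness = T + h + r = 34.6 km + 4.5 km + 27.1 km = 66.2 km.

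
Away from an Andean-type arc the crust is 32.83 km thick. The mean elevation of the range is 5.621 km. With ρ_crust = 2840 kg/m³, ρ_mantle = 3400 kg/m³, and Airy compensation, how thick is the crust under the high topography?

Root depth r = h ρ_c / (ρ_m − ρ_c) = 5.621 km × 2840 / 560 = 28.51 km.
Total thickness = T + h + r = 32.83 km + 5.621 km + 28.51 km = 67 km.

67 km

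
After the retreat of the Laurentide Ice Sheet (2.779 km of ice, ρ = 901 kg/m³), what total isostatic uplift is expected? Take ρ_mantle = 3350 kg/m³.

0.747 km

Removing the load lets mantle flow back in; uplift u satisfies ρ_ice t = ρ_m u.
u = t ρ_ice/ρ_m = 2.779 km × 901/3350 = 0.747 km.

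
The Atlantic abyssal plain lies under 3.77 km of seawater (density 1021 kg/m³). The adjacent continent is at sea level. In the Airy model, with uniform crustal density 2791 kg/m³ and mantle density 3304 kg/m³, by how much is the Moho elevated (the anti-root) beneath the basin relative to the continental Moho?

Equating mass per unit area of the two columns: replacing crust with seawater at the top is compensated by replacing crust with mantle at the base: d (ρ_c − ρ_w) = a (ρ_m − ρ_c).
a = d (ρ_c − ρ_w)/(ρ_m − ρ_c) = 3.77 km × 1770/513 = 13 km.

13 km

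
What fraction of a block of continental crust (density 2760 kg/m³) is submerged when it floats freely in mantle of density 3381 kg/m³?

Submerged fraction = ρ_obj/ρ_fluid = 2760/3381 = 81.6%.

81.6%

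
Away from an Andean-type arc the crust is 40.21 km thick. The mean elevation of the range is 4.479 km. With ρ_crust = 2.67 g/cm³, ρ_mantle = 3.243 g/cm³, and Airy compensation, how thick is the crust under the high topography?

Root depth r = h ρ_c / (ρ_m − ρ_c) = 4.479 km × 2.67 / 0.573 = 20.87 km.
Total thickness = T + h + r = 40.21 km + 4.479 km + 20.87 km = 65.6 km.

65.6 km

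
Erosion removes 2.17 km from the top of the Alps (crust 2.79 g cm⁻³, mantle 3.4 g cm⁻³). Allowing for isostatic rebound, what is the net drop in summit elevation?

Rebound u = e ρ_c/ρ_m = 2.17 km × 2.79/3.4 = 1.781 km.
Net surface drop = e − u = 2.17 km − 1.781 km = e (ρ_m − ρ_c)/ρ_m = 0.389 km.

0.389 km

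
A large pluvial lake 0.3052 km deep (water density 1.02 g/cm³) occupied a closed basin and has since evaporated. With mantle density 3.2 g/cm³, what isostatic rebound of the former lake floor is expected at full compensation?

0.0973 km

u = d ρ_w/ρ_m = 0.3052 km × 1.02/3.2 = 0.0973 km.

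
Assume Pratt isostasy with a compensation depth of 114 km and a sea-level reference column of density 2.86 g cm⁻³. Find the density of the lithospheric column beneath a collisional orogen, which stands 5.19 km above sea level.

Pratt balance: ρ_ref D = ρ (D + h).
ρ = ρ_ref D/(D + h) = 2.86 × 114 km/(114 km + 5.19 km) = 2.74 g cm⁻³.

2.74 g cm⁻³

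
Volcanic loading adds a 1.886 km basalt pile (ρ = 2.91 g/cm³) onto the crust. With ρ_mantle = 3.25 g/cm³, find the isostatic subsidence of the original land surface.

Subaerial loading: s = t ρ_load / ρ_m.
s = 1.886 km × 2.91/3.25 = 1.69 km.

1.69 km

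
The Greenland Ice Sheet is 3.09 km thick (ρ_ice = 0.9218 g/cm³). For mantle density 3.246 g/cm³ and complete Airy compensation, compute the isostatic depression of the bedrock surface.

0.877 km

Equating mass per unit area of the two columns: the ice load ρ_ice t is balanced by mantle displaced below, ρ_m s.
s = t ρ_ice / ρ_m = 3.09 km × 0.9218/3.246 = 0.877 km.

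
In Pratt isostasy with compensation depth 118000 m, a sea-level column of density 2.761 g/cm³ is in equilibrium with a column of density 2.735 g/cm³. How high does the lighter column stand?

1120 m

ρ_ref D = ρ (D + h) → h = D (ρ_ref − ρ)/ρ.
h = 118000 m × (2.761 − 2.735)/2.735 = 1120 m.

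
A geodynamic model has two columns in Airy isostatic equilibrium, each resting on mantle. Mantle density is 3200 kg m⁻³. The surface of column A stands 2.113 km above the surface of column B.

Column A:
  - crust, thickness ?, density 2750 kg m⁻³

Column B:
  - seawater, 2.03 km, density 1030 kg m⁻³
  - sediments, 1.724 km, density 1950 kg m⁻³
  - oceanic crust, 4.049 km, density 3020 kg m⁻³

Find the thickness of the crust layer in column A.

Take the compensation level at the base of the deeper column (depth z_c below the surface of column A) and equate Σ ρ_i t_i down to z_c; mantle fills any gap and the z_c terms cancel.
Column A: x×2750 + (z_c − 0 − x)×3200
Column B: 2.113×0 + 2.03×1030 + 1.724×1950 + 4.049×3020 + (z_c − 2.113 − 7.803)×3200
The z_c×3200 term appears on both sides and cancels. Collect the known terms of each column as K = Σ(ρt)_known − 3200 × (depth of known layers): K_A = 0 − 3200×0 = 0; K_B = 17680.68 − 3200×(2.113 + 7.803) = −14050.52.
Balance: K_A − x×(3200 − 2750) = K_B, so x = (K_A − K_B)/(3200 − 2750) = 14050.5/450 = 31.2 km.

31.2 km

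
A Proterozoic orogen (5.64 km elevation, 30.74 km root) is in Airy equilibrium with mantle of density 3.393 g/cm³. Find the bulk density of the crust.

ρ_c h = (ρ_m − ρ_c) r → ρ_c (h + r) = ρ_m r → ρ_c = ρ_m r / (h + r).
ρ_c = 3.393 × 30.74 km / (5.64 km + 30.74 km) = 2.87 g/cm³.

2.87 g/cm³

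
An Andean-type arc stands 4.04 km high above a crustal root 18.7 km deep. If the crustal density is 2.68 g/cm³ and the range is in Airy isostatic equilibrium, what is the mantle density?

Airy balance: ρ_c h = (ρ_m − ρ_c) r → ρ_m = ρ_c (1 + h/r).
ρ_m = 2.68 × (1 + 4.04 km/18.7 km) = 3.26 g/cm³.

3.26 g/cm³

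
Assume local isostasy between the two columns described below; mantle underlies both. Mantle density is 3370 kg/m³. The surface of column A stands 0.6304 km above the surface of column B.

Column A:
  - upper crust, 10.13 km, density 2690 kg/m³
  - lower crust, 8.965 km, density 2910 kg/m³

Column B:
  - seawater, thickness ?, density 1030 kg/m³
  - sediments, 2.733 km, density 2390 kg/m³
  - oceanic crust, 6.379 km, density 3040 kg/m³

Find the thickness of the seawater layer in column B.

1.75 km

Take the compensation level at the base of the deeper column (depth z_c below the surface of column A) and equate Σ ρ_i t_i down to z_c; mantle fills any gap and the z_c terms cancel.
Column A: 10.13×2690 + 8.965×2910 + (z_c − 19.095)×3370
Column B: 0.6304×0 + x×1030 + 2.733×2390 + 6.379×3040 + (z_c − 0.6304 − 9.112 − x)×3370
The z_c×3370 term appears on both sides and cancels. Collect the known terms of each column as K = Σ(ρt)_known − 3370 × (depth of known layers): K_A = 53337.85 − 3370×19.095 = −11012.3; K_B = 25924.03 − 3370×(0.6304 + 9.112) = −6907.858.
Balance: K_A = K_B − x×(3370 − 1030), so x = (K_B − K_A)/(3370 − 1030) = 4104.44/2340 = 1.75 km.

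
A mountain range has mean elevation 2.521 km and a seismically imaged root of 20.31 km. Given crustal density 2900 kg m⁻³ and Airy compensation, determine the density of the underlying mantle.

3260 kg m⁻³

Airy balance: ρ_c h = (ρ_m − ρ_c) r → ρ_m = ρ_c (1 + h/r).
ρ_m = 2900 × (1 + 2.521 km/20.31 km) = 3260 kg m⁻³.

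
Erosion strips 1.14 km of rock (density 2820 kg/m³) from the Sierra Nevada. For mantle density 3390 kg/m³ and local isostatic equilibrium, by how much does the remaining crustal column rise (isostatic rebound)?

0.948 km

Unloading: uplift u = e ρ_c/ρ_m = 1.14 km × 2820/3390 = 0.948 km.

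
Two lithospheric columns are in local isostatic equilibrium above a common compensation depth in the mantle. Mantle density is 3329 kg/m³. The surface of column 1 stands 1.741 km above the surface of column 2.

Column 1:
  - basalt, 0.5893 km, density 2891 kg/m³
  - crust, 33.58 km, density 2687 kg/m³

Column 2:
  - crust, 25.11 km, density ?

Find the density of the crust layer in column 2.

Take the compensation level at the base of the deeper column (depth z_c below the surface of column 1) and equate Σ ρ_i t_i down to z_c; mantle fills any gap and the z_c terms cancel.
Column 1: 0.5893×2891 + 33.58×2687 + (z_c − 34.1693)×3329
Column 2: 1.741×0 + 25.11×ρ + (z_c − 1.741 − 25.11)×3329
The z_c×3329 term appears on both sides and cancels. Collect the known terms of each column as K = Σ(ρt)_known − 3329 × (depth of known layers): K_1 = 91933.1263 − 3329×34.1693 = −21816.4734; K_2 = 0 − 3329×(1.741 + 25.11) = −89386.979.
Balance: K_1 = K_2 + 25.11×ρ, so ρ = (K_1 − K_2)/25.11 = 67570.5/25.11 = 2690 kg/m³.

2690 kg/m³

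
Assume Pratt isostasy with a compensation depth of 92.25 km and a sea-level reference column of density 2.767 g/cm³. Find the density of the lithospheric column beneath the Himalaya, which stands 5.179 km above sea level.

Pratt balance: ρ_ref D = ρ (D + h).
ρ = ρ_ref D/(D + h) = 2.767 × 92.25 km/(92.25 km + 5.179 km) = 2.62 g/cm³.

2.62 g/cm³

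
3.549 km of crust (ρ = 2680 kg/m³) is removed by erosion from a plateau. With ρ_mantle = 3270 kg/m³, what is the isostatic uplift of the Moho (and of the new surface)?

2.91 km

Unloading: uplift u = e ρ_c/ρ_m = 3.549 km × 2680/3270 = 2.91 km.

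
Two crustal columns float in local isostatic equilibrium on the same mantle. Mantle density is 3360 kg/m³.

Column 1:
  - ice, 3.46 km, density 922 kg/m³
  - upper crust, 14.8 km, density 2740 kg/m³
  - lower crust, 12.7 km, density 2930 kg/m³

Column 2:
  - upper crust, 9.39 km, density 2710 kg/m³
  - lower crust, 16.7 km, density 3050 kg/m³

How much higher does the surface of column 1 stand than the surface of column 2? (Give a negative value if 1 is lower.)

For any compensation level in the mantle, the mantle terms cancel and isostasy reduces to e = (Σt_1 − Σt_2) − (Σ(ρt)_1 − Σ(ρt)_2) / ρ_m.
Σt_1 = 30.96 km; Σt_2 = 26.09 km; Σ(ρt)_1 = 80953.12; Σ(ρt)_2 = 76381.9 (in km·kg/m³).
e = (30.96 − 26.09) − (80953.12 − 76381.9) / 3360 = 3.51 km.

3.51 km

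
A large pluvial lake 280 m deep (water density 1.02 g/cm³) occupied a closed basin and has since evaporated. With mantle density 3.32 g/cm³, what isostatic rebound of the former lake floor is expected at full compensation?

u = d ρ_w/ρ_m = 280 m × 1.02/3.32 = 86 m.

86 m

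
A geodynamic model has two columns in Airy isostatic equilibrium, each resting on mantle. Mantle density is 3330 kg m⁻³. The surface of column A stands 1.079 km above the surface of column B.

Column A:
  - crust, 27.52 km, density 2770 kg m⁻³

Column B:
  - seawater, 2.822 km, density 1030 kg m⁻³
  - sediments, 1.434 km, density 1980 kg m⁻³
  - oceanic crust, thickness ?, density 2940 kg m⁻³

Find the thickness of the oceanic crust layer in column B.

8.7 km

Take the compensation level at the base of the deeper column (depth z_c below the surface of column A) and equate Σ ρ_i t_i down to z_c; mantle fills any gap and the z_c terms cancel.
Column A: 27.52×2770 + (z_c − 27.52)×3330
Column B: 1.079×0 + 2.822×1030 + 1.434×1980 + x×2940 + (z_c − 1.079 − 4.256 − x)×3330
The z_c×3330 term appears on both sides and cancels. Collect the known terms of each column as K = Σ(ρt)_known − 3330 × (depth of known layers): K_A = 76230.4 − 3330×27.52 = −15411.2; K_B = 5745.98 − 3330×(1.079 + 4.256) = −12019.57.
Balance: K_A = K_B − x×(3330 − 2940), so x = (K_B − K_A)/(3330 − 2940) = 3391.63/390 = 8.7 km.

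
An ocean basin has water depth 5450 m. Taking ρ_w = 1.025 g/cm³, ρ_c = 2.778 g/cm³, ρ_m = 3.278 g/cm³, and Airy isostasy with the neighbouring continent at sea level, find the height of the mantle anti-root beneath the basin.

19100 m

Equating mass per unit area of the two columns: replacing crust with seawater at the top is compensated by replacing crust with mantle at the base: d (ρ_c − ρ_w) = a (ρ_m − ρ_c).
a = d (ρ_c − ρ_w)/(ρ_m − ρ_c) = 5450 m × 1.753/0.5 = 19100 m.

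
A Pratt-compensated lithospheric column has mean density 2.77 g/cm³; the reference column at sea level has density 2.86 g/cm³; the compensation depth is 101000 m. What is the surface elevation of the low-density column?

3280 m

ρ_ref D = ρ (D + h) → h = D (ρ_ref − ρ)/ρ.
h = 101000 m × (2.86 − 2.77)/2.77 = 3280 m.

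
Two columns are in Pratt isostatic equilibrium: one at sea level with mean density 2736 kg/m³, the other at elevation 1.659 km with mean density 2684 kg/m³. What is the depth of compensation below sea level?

ρ_ref D = ρ (D + h) → D (ρ_ref − ρ) = ρ h.
D = ρ h/(ρ_ref − ρ) = 2684 × 1.659 km/(2736 − 2684) = 85.6 km.

85.6 km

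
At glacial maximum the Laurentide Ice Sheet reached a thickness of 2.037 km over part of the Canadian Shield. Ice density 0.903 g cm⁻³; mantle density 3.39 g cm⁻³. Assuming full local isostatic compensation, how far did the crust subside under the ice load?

0.543 km

By Archimedes' principle applied to the lithosphere: the ice load ρ_ice t is balanced by mantle displaced below, ρ_m s.
s = t ρ_ice / ρ_m = 2.037 km × 0.903/3.39 = 0.543 km.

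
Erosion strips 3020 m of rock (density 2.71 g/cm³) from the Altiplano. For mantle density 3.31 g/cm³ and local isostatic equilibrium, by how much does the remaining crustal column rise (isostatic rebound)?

Unloading: uplift u = e ρ_c/ρ_m = 3020 m × 2.71/3.31 = 2470 m.

2470 m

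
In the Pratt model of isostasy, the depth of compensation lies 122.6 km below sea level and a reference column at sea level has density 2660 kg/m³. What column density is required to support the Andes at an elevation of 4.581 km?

Pratt balance: ρ_ref D = ρ (D + h).
ρ = ρ_ref D/(D + h) = 2660 × 122.6 km/(122.6 km + 4.581 km) = 2560 kg/m³.

2560 kg/m³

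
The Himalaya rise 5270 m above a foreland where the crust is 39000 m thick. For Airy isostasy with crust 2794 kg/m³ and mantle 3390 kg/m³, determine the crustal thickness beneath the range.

69000 m

Root depth r = h ρ_c / (ρ_m − ρ_c) = 5270 m × 2794 / 596 = 24710 m.
Total thickness = T + h + r = 39000 m + 5270 m + 24710 m = 69000 m.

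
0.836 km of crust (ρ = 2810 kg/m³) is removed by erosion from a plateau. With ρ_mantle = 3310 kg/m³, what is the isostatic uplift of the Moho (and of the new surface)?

0.71 km

Unloading: uplift u = e ρ_c/ρ_m = 0.836 km × 2810/3310 = 0.71 km.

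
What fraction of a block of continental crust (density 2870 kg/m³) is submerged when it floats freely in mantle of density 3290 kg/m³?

Submerged fraction = ρ_obj/ρ_fluid = 2870/3290 = 87.2%.

87.2%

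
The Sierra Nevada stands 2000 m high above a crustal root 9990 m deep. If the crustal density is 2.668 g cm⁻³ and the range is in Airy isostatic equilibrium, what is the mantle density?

3.2 g cm⁻³

Airy balance: ρ_c h = (ρ_m − ρ_c) r → ρ_m = ρ_c (1 + h/r).
ρ_m = 2.668 × (1 + 2000 m/9990 m) = 3.2 g cm⁻³.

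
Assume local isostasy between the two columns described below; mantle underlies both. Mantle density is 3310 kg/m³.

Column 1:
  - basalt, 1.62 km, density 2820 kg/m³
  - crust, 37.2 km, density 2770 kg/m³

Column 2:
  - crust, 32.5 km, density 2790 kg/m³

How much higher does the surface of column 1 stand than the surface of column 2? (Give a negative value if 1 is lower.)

1.2 km

For any compensation level in the mantle, the mantle terms cancel and isostasy reduces to e = (Σt_1 − Σt_2) − (Σ(ρt)_1 − Σ(ρt)_2) / ρ_m.
Σt_1 = 38.82 km; Σt_2 = 32.5 km; Σ(ρt)_1 = 107612.4; Σ(ρt)_2 = 90675 (in km·kg/m³).
e = (38.82 − 32.5) − (107612.4 − 90675) / 3310 = 1.2 km.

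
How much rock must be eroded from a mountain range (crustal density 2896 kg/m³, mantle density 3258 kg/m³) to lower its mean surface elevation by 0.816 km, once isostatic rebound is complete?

7.34 km

Net drop Δ = e − u = e − e ρ_c/ρ_m = e (ρ_m − ρ_c)/ρ_m.
e = Δ ρ_m/(ρ_m − ρ_c) = 0.816 km × 3258/362 = 7.34 km.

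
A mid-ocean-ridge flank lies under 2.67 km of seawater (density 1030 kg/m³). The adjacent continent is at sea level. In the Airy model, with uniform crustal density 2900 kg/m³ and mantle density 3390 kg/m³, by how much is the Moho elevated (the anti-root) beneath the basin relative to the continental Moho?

By Archimedes' principle applied to the lithosphere: replacing crust with seawater at the top is compensated by replacing crust with mantle at the base: d (ρ_c − ρ_w) = a (ρ_m − ρ_c).
a = d (ρ_c − ρ_w)/(ρ_m − ρ_c) = 2.67 km × 1870/490 = 10.2 km.

10.2 km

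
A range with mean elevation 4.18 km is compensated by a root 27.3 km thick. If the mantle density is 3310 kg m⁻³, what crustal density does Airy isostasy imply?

2870 kg m⁻³

ρ_c h = (ρ_m − ρ_c) r → ρ_c (h + r) = ρ_m r → ρ_c = ρ_m r / (h + r).
ρ_c = 3310 × 27.3 km / (4.18 km + 27.3 km) = 2870 kg m⁻³.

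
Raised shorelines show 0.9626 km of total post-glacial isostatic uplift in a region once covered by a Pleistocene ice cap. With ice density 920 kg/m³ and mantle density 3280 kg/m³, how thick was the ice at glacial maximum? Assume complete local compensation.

u = t ρ_ice/ρ_m → t = u ρ_m/ρ_ice = 0.9626 km × 3280/920 = 3.43 km.

3.43 km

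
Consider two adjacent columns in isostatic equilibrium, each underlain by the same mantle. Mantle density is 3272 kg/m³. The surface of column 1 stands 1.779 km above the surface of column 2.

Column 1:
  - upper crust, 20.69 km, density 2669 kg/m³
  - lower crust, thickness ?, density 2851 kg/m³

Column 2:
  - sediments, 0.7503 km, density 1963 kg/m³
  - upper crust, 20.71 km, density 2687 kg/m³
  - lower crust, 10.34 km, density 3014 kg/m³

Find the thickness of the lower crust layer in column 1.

Take the compensation level at the base of the deeper column (depth z_c below the surface of column 1) and equate Σ ρ_i t_i down to z_c; mantle fills any gap and the z_c terms cancel.
Column 1: 20.69×2669 + x×2851 + (z_c − 20.69 − x)×3272
Column 2: 1.779×0 + 0.7503×1963 + 20.71×2687 + 10.34×3014 + (z_c − 1.779 − 31.8003)×3272
The z_c×3272 term appears on both sides and cancels. Collect the known terms of each column as K = Σ(ρt)_known − 3272 × (depth of known layers): K_1 = 55221.61 − 3272×20.69 = −12476.07; K_2 = 88285.3689 − 3272×(1.779 + 31.8003) = −21586.1007.
Balance: K_1 − x×(3272 − 2851) = K_2, so x = (K_1 − K_2)/(3272 − 2851) = 9110.03/421 = 21.6 km.

21.6 km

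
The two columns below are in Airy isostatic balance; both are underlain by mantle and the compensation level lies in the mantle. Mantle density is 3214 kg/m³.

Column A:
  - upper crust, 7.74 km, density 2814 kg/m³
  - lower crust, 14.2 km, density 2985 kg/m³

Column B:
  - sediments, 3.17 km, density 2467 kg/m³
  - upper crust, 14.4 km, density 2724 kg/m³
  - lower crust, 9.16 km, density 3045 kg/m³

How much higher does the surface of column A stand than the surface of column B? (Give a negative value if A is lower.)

−1.44 km

For any compensation level in the mantle, the mantle terms cancel and isostasy reduces to e = (Σt_A − Σt_B) − (Σ(ρt)_A − Σ(ρt)_B) / ρ_m.
Σt_A = 21.94 km; Σt_B = 26.73 km; Σ(ρt)_A = 64167.36; Σ(ρt)_B = 74938.19 (in km·kg/m³).
e = (21.94 − 26.73) − (64167.36 − 74938.19) / 3214 = −1.44 km.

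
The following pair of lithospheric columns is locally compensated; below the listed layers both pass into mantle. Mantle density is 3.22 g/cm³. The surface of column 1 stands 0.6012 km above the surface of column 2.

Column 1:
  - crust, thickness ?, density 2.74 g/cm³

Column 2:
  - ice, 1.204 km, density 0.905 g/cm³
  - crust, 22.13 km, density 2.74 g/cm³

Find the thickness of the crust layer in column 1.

32 km

Take the compensation level at the base of the deeper column (depth z_c below the surface of column 1) and equate Σ ρ_i t_i down to z_c; mantle fills any gap and the z_c terms cancel.
Column 1: x×2.74 + (z_c − 0 − x)×3.22
Column 2: 0.6012×0 + 1.204×0.905 + 22.13×2.74 + (z_c − 0.6012 − 23.334)×3.22
The z_c×3.22 term appears on both sides and cancels. Collect the known terms of each column as K = Σ(ρt)_known − 3.22 × (depth of known layers): K_1 = 0 − 3.22×0 = 0; K_2 = 61.72582 − 3.22×(0.6012 + 23.334) = −15.345524.
Balance: K_1 − x×(3.22 − 2.74) = K_2, so x = (K_1 − K_2)/(3.22 − 2.74) = 15.3455/0.48 = 32 km.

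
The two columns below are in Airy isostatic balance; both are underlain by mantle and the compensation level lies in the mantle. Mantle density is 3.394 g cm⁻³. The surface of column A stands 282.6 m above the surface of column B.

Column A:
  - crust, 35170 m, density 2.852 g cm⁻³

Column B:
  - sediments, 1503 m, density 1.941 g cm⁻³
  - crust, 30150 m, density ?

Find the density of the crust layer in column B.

Take the compensation level at the base of the deeper column (depth z_c below the surface of column A) and equate Σ ρ_i t_i down to z_c; mantle fills any gap and the z_c terms cancel.
Column A: 35170×2.852 + (z_c − 35170)×3.394
Column B: 282.6×0 + 1503×1.941 + 30150×ρ + (z_c − 282.6 − 31653)×3.394
The z_c×3.394 term appears on both sides and cancels. Collect the known terms of each column as K = Σ(ρt)_known − 3.394 × (depth of known layers): K_A = 100304.84 − 3.394×35170 = −19062.14; K_B = 2917.323 − 3.394×(282.6 + 31653) = −105472.103.
Balance: K_A = K_B + 30150×ρ, so ρ = (K_A − K_B)/30150 = 86410/30150 = 2.87 g cm⁻³.

2.87 g cm⁻³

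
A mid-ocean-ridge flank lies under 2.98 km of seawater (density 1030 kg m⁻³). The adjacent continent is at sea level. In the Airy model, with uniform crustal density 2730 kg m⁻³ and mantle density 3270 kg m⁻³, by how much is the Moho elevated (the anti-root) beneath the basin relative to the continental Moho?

9.38 km

By Archimedes' principle applied to the lithosphere: replacing crust with seawater at the top is compensated by replacing crust with mantle at the base: d (ρ_c − ρ_w) = a (ρ_m − ρ_c).
a = d (ρ_c − ρ_w)/(ρ_m − ρ_c) = 2.98 km × 1700/540 = 9.38 km.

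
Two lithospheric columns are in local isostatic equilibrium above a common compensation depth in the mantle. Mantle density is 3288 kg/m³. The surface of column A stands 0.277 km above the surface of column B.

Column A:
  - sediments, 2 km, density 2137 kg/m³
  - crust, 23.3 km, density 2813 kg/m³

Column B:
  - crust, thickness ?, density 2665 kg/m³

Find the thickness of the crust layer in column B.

20 km

Take the compensation level at the base of the deeper column (depth z_c below the surface of column A) and equate Σ ρ_i t_i down to z_c; mantle fills any gap and the z_c terms cancel.
Column A: 2×2137 + 23.3×2813 + (z_c − 25.3)×3288
Column B: 0.277×0 + x×2665 + (z_c − 0.277 − 0 − x)×3288
The z_c×3288 term appears on both sides and cancels. Collect the known terms of each column as K = Σ(ρt)_known − 3288 × (depth of known layers): K_A = 69816.9 − 3288×25.3 = −13369.5; K_B = 0 − 3288×(0.277 + 0) = −910.776.
Balance: K_A = K_B − x×(3288 − 2665), so x = (K_B − K_A)/(3288 − 2665) = 12458.7/623 = 20 km.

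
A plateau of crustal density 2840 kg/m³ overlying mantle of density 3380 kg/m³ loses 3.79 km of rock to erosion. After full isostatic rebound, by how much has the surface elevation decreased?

Rebound u = e ρ_c/ρ_m = 3.79 km × 2840/3380 = 3.184 km.
Net surface drop = e − u = 3.79 km − 3.184 km = e (ρ_m − ρ_c)/ρ_m = 0.606 km.

0.606 km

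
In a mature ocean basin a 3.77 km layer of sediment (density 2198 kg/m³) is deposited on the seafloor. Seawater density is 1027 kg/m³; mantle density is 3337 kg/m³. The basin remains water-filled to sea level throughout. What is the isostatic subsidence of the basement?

1.91 km

Submarine loading: the sediment displaces seawater, and the subsidence is in turn flooded, so s (ρ_m − ρ_w) = t (ρ_sed − ρ_w).
s = 3.77 km × (2198 − 1027) / (3337 − 1027) = 1.91 km.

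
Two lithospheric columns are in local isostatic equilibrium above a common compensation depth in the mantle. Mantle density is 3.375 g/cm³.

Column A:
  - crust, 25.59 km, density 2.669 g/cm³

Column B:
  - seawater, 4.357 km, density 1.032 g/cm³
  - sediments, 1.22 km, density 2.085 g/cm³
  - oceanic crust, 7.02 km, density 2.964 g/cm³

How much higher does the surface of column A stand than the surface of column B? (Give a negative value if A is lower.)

1.01 km

For any compensation level in the mantle, the mantle terms cancel and isostasy reduces to e = (Σt_A − Σt_B) − (Σ(ρt)_A − Σ(ρt)_B) / ρ_m.
Σt_A = 25.59 km; Σt_B = 12.597 km; Σ(ρt)_A = 68.29971; Σ(ρt)_B = 27.847404 (in km·g/cm³).
e = (25.59 − 12.597) − (68.29971 − 27.847404) / 3.375 = 1.01 km.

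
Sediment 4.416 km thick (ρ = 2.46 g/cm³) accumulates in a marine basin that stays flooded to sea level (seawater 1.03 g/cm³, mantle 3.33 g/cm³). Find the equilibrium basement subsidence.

2.75 km

Submarine loading: the sediment displaces seawater, and the subsidence is in turn flooded, so s (ρ_m − ρ_w) = t (ρ_sed − ρ_w).
s = 4.416 km × (2.46 − 1.03) / (3.33 − 1.03) = 2.75 km.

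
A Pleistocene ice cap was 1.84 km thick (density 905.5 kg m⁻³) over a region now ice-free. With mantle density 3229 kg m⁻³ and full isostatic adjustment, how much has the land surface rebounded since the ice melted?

0.516 km

Removing the load lets mantle flow back in; uplift u satisfies ρ_ice t = ρ_m u.
u = t ρ_ice/ρ_m = 1.84 km × 905.5/3229 = 0.516 km.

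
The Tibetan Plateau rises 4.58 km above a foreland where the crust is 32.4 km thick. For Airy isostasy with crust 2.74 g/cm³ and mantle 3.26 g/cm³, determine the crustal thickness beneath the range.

Root depth r = h ρ_c / (ρ_m − ρ_c) = 4.58 km × 2.74 / 0.52 = 24.13 km.
Total thickness = T + h + r = 32.4 km + 4.58 km + 24.13 km = 61.1 km.

61.1 km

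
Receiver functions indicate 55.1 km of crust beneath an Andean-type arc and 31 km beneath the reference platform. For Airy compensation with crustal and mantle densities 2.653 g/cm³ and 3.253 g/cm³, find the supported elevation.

Excess crust Δ = 55.1 km − 31 km = 24.1 km, split between elevation h and root r with h + r = Δ.
Airy balance ρ_c h = (ρ_m − ρ_c) r gives r = h ρ_c/(ρ_m − ρ_c), so h (1 + ρ_c/(ρ_m − ρ_c)) = Δ, i.e. h = Δ (ρ_m − ρ_c)/ρ_m.
h = 24.1 km × 0.6/3.253 = 4.45 km.

4.45 km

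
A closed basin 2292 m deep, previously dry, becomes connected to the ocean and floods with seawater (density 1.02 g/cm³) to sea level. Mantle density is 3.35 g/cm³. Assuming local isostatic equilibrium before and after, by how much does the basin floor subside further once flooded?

1000 m

After flooding the water column is d + s deep. Its weight must equal the weight of mantle displaced by the extra subsidence s: (d + s) ρ_w = s ρ_m.
s = d ρ_w / (ρ_m − ρ_w) = 2292 m × 1.02/(3.35 − 1.02) = 1000 m.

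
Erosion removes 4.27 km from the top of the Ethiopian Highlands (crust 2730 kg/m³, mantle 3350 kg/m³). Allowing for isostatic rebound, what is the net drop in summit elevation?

Rebound u = e ρ_c/ρ_m = 4.27 km × 2730/3350 = 3.48 km.
Net surface drop = e − u = 4.27 km − 3.48 km = e (ρ_m − ρ_c)/ρ_m = 0.79 km.

0.79 km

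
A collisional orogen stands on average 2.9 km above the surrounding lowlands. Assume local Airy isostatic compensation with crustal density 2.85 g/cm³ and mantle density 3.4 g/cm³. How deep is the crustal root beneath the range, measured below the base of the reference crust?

15 km

By Archimedes' principle applied to the lithosphere: the weight of the topography is balanced by the buoyancy of the root, ρ_c h = (ρ_m − ρ_c) r.
r = h · ρ_c / (ρ_m − ρ_c) = 2.9 km × 2.85 / (3.4 − 2.85) = 15 km.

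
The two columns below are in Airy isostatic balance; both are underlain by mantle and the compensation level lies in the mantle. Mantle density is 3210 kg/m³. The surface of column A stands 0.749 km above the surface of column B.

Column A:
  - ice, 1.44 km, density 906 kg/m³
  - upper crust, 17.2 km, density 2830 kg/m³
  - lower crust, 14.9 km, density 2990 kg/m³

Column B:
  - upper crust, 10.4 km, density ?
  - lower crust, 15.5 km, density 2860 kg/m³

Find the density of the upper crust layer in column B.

2700 kg/m³

Take the compensation level at the base of the deeper column (depth z_c below the surface of column A) and equate Σ ρ_i t_i down to z_c; mantle fills any gap and the z_c terms cancel.
Column A: 1.44×906 + 17.2×2830 + 14.9×2990 + (z_c − 33.54)×3210
Column B: 0.749×0 + 10.4×ρ + 15.5×2860 + (z_c − 0.749 − 25.9)×3210
The z_c×3210 term appears on both sides and cancels. Collect the known terms of each column as K = Σ(ρt)_known − 3210 × (depth of known layers): K_A = 94531.64 − 3210×33.54 = −13131.76; K_B = 44330 − 3210×(0.749 + 25.9) = −41213.29.
Balance: K_A = K_B + 10.4×ρ, so ρ = (K_A − K_B)/10.4 = 28081.5/10.4 = 2700 kg/m³.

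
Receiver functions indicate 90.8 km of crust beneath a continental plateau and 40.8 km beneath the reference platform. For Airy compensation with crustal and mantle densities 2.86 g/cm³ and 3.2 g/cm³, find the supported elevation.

5.31 km

Excess crust Δ = 90.8 km − 40.8 km = 50 km, split between elevation h and root r with h + r = Δ.
Airy balance ρ_c h = (ρ_m − ρ_c) r gives r = h ρ_c/(ρ_m − ρ_c), so h (1 + ρ_c/(ρ_m − ρ_c)) = Δ, i.e. h = Δ (ρ_m − ρ_c)/ρ_m.
h = 50 km × 0.34/3.2 = 5.31 km.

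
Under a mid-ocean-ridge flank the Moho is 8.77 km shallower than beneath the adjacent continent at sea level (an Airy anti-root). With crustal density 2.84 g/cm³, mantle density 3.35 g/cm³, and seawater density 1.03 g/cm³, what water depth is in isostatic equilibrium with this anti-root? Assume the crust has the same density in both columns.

Replacing a thickness d of crust by seawater at the top must be balanced by replacing crust with mantle at the base: d (ρ_c − ρ_w) = a (ρ_m − ρ_c).
d = a (ρ_m − ρ_c)/(ρ_c − ρ_w) = 8.77 km × 0.51/1.81 = 2.47 km.

2.47 km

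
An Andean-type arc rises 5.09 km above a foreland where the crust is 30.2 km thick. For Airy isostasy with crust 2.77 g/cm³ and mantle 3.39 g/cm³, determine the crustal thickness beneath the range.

Root depth r = h ρ_c / (ρ_m − ρ_c) = 5.09 km × 2.77 / 0.62 = 22.74 km.
Total thickness = T + h + r = 30.2 km + 5.09 km + 22.74 km = 58 km.

58 km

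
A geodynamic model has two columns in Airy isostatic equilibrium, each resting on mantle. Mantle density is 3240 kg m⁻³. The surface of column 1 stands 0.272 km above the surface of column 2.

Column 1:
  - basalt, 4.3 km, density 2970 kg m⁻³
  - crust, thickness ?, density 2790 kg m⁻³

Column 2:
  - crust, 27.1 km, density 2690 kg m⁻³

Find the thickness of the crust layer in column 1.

32.5 km

Take the compensation level at the base of the deeper column (depth z_c below the surface of column 1) and equate Σ ρ_i t_i down to z_c; mantle fills any gap and the z_c terms cancel.
Column 1: 4.3×2970 + x×2790 + (z_c − 4.3 − x)×3240
Column 2: 0.272×0 + 27.1×2690 + (z_c − 0.272 − 27.1)×3240
The z_c×3240 term appears on both sides and cancels. Collect the known terms of each column as K = Σ(ρt)_known − 3240 × (depth of known layers): K_1 = 12771 − 3240×4.3 = −1161; K_2 = 72899 − 3240×(0.272 + 27.1) = −15786.28.
Balance: K_1 − x×(3240 − 2790) = K_2, so x = (K_1 − K_2)/(3240 − 2790) = 14625.3/450 = 32.5 km.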